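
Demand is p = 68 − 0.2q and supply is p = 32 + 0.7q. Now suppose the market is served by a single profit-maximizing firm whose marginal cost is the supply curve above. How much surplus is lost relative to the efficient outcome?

Competitive equilibrium: 68 − 0.2q = 32 + 0.7q → q* = 40, p* = 60.
Marginal revenue: MR = 68 − 0.4q. Set MR = MC: 68 − 0.4q = 32 + 0.7q → q_m = 32.7273.
Price p_m = 68 − 0.2·32.7273 = 61.4545; MC(q_m) = 32 + 0.7·32.7273 = 54.9091.
Competitive q* = 40, so Δq = 7.2727; wedge = 61.4545 − 54.9091 = 6.5454.
The triangle = ½ × 7.2727 × 6.5454 = 23.80.

23.80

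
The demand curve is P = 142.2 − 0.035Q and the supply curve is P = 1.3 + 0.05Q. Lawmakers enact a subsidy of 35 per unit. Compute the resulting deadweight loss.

Competitive equilibrium: 142.2 − 0.035Q = 1.3 + 0.05Q → Q* = 1657.6471, P* = 84.1824.
The subsidy lowers effective supply by 35: P = 0.05Q − 33.7.
New quantity: 142.2 − 0.035Q = 0.05Q − 33.7 → Q' = 2069.4118.
Overproduction ΔQ = 2069.4118 − 1657.6471 = 411.7647; wedge = subsidy = 35.
Deadweight loss = ½ × 411.7647 × 35 = 7205.88.

7205.88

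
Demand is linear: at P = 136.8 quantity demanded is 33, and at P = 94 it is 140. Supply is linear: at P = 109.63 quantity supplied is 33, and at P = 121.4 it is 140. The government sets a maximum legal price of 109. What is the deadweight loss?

887.71

Demand slope = (94 − 136.8)/(140 − 33) = −0.4, so P = 150 − 0.4Q.
Supply slope = (121.4 − 109.63)/(140 − 33) = 0.11, so P = 106 + 0.11Q.
Competitive equilibrium: 150 − 0.4Q = 106 + 0.11Q → Q* = 86.2745, P* = 115.4902.
At the ceiling P = 109, quantity supplied = (109 − 106)/0.11 = 27.2727.
Willingness to pay at Q' = 27.2727: 150 − 0.4·27.2727 = 139.0909.
ΔQ = 86.2745 − 27.2727 = 59.0018; wedge = 139.0909 − 109 = 30.0909.
DWL = ½ × 59.0018 × 30.0909 = 887.71.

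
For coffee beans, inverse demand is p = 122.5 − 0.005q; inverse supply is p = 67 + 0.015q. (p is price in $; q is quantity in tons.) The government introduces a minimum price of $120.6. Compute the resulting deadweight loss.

$57360.25

Competitive equilibrium: 122.5 − 0.005q = 67 + 0.015q → q* = 2775, p* = 108.625.
At the floor p = 120.6, quantity demanded = (122.5 − 120.6)/0.005 = 380.
Sellers' marginal cost at q' = 380: 67 + 0.015·380 = 72.7.
Δq = 2775 − 380 = 2395; wedge = 120.6 − 72.7 = 47.9.
Welfare loss = ½ × 2395 × 47.9 = $57360.25.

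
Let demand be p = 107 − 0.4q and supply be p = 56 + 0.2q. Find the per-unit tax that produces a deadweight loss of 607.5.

Competitive equilibrium: 107 − 0.4q = 56 + 0.2q → q* = 85, p* = 73.
A tax t gives Δq = t/0.6 and wedge t, so DWL = t²/1.2.
t²/1.2 = 607.5 → t² = 729 → t = 27.

27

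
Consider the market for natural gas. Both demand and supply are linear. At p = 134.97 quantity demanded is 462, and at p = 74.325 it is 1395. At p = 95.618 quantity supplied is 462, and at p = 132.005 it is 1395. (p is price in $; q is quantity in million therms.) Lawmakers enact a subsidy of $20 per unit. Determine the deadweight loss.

$1923.08 million

Demand slope = (74.325 − 134.97)/(1395 − 462) = −0.065, so p = 165 − 0.065q.
Supply slope = (132.005 − 95.618)/(1395 − 462) = 0.039, so p = 77.6 + 0.039q.
Competitive equilibrium: 165 − 0.065q = 77.6 + 0.039q → q* = 840.3846, p* = 110.375.
The subsidy lowers effective supply by 20: p = 57.6 + 0.039q.
New quantity: 165 − 0.065q = 57.6 + 0.039q → q' = 1032.6923.
Overproduction Δq = 1032.6923 − 840.3846 = 192.3077; wedge = subsidy = 20.
Welfare loss = ½ × 192.3077 × 20 = $1923.08 million.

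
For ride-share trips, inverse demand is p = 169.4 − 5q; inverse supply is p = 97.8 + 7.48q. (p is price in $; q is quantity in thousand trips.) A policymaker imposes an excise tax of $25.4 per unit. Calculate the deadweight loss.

$25.85 thousand

Competitive equilibrium: 169.4 − 5q = 97.8 + 7.48q → q* = 5.7372, p* = 140.7141.
With the tax, the buyer price exceeds the seller price by 25.4: (169.4 − 5q) − (97.8 + 7.48q) = 25.4 → q' = 3.7019.
Δq = 5.7372 − 3.7019 = 2.0353; the wedge equals the tax, 25.4.
DWL = ½ × 2.0353 × 25.4 = $25.85 thousand.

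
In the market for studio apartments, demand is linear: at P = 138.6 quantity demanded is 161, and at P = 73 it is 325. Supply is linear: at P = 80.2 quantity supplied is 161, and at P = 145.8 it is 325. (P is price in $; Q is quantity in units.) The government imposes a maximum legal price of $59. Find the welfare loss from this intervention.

$6350.40

Demand slope = (73 − 138.6)/(325 − 161) = −0.4, so P = 203 − 0.4Q.
Supply slope = (145.8 − 80.2)/(325 − 161) = 0.4, so P = 15.8 + 0.4Q.
Competitive equilibrium: 203 − 0.4Q = 15.8 + 0.4Q → Q* = 234, P* = 109.4.
At the ceiling P = 59, quantity supplied = (59 − 15.8)/0.4 = 108.
Willingness to pay at Q' = 108: 203 − 0.4·108 = 159.8.
ΔQ = 234 − 108 = 126; wedge = 159.8 − 59 = 100.8.
Welfare loss = ½ × 126 × 100.8 = $6350.40.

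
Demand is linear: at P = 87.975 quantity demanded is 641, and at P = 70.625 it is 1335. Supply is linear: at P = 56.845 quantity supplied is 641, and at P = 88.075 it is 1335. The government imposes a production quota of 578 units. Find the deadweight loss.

9022.08

Demand slope = (70.625 − 87.975)/(1335 − 641) = −0.025, so P = 104 − 0.025Q.
Supply slope = (88.075 − 56.845)/(1335 − 641) = 0.045, so P = 28 + 0.045Q.
Competitive equilibrium: 104 − 0.025Q = 28 + 0.045Q → Q* = 1085.7143, P* = 76.8571.
At Q = 578: demand price = 104 − 0.025·578 = 89.55; supply price = 28 + 0.045·578 = 54.01.
ΔQ = 1085.7143 − 578 = 507.7143; wedge = 89.55 − 54.01 = 35.54.
The triangle = ½ × 507.7143 × 35.54 = 9022.08.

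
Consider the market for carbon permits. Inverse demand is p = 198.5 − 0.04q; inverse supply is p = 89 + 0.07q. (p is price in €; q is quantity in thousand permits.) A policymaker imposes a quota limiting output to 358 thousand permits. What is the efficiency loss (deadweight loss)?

€22349.16 thousand

Competitive equilibrium: 198.5 − 0.04q = 89 + 0.07q → q* = 995.45455, p* = 158.68182.
At q = 358: demand price = 198.5 − 0.04·358 = 184.18; supply price = 89 + 0.07·358 = 114.06.
Δq = 995.45455 − 358 = 637.45455; wedge = 184.18 − 114.06 = 70.12.
The triangle = ½ × 637.45455 × 70.12 = €22349.16 thousand.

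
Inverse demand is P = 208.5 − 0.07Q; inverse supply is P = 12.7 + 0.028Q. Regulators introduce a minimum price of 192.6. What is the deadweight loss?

Competitive equilibrium: 208.5 − 0.07Q = 12.7 + 0.028Q → Q* = 1997.9592, P* = 68.6429.
At the floor P = 192.6, quantity demanded = (208.5 − 192.6)/0.07 = 227.1429.
Sellers' marginal cost at Q' = 227.1429: 12.7 + 0.028·227.1429 = 19.06.
ΔQ = 1997.9592 − 227.1429 = 1770.8163; wedge = 192.6 − 19.06 = 173.54.
Deadweight loss = ½ × 1770.8163 × 173.54 = 153653.73.

153653.73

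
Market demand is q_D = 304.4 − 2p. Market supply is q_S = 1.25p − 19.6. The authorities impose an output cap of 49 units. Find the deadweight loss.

2039.52

In inverse form: demand p = 152.2 − 0.5q, supply p = 15.68 + 0.8q.
Competitive equilibrium: 152.2 − 0.5q = 15.68 + 0.8q → q* = 105.0154, p* = 99.6923.
At q = 49: demand price = 152.2 − 0.5·49 = 127.7; supply price = 15.68 + 0.8·49 = 54.88.
Δq = 105.0154 − 49 = 56.0154; wedge = 127.7 − 54.88 = 72.82.
DWL = ½ × 56.0154 × 72.82 = 2039.52.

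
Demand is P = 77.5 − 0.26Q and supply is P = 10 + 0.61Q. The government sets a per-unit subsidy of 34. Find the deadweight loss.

Competitive equilibrium: 77.5 − 0.26Q = 10 + 0.61Q → Q* = 77.5862, P* = 57.3276.
The subsidy lowers effective supply by 34: P = 0.61Q − 24.
New quantity: 77.5 − 0.26Q = 0.61Q − 24 → Q' = 116.6667.
Overproduction ΔQ = 116.6667 − 77.5862 = 39.0805; wedge = subsidy = 34.
DWL = ½ × 39.0805 × 34 = 664.37.

664.37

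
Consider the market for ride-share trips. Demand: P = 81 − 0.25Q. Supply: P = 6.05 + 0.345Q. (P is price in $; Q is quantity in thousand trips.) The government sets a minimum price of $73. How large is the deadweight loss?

Competitive equilibrium: 81 − 0.25Q = 6.05 + 0.345Q → Q* = 125.9664, P* = 49.5084.
At the floor P = 73, quantity demanded = (81 − 73)/0.25 = 32.
Sellers' marginal cost at Q' = 32: 6.05 + 0.345·32 = 17.09.
ΔQ = 125.9664 − 32 = 93.9664; wedge = 73 − 17.09 = 55.91.
The triangle = ½ × 93.9664 × 55.91 = $2626.83 thousand.

$2626.83 thousand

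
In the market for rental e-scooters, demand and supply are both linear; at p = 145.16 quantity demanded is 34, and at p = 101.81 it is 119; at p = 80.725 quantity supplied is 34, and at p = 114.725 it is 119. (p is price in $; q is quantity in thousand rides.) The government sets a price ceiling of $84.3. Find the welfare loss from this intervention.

$1741.70 thousand

Demand slope = (101.81 − 145.16)/(119 − 34) = −0.51, so p = 162.5 − 0.51q.
Supply slope = (114.725 − 80.725)/(119 − 34) = 0.4, so p = 67.125 + 0.4q.
Competitive equilibrium: 162.5 − 0.51q = 67.125 + 0.4q → q* = 104.8077, p* = 109.0481.
At the ceiling p = 84.3, quantity supplied = (84.3 − 67.125)/0.4 = 42.9375.
Willingness to pay at q' = 42.9375: 162.5 − 0.51·42.9375 = 140.6019.
Δq = 104.8077 − 42.9375 = 61.8702; wedge = 140.6019 − 84.3 = 56.3019.
The triangle = ½ × 61.8702 × 56.3019 = $1741.70 thousand.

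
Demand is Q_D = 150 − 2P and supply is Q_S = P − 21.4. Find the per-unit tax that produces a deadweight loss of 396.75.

34.5

In inverse form: demand P = 75 − 0.5Q, supply P = 21.4 + Q.
Competitive equilibrium: 75 − 0.5Q = 21.4 + Q → Q* = 35.7333, P* = 57.1333.
A tax t gives ΔQ = t/1.5 and wedge t, so DWL = t²/3.
t²/3 = 396.75 → t² = 1190.25 → t = 34.5.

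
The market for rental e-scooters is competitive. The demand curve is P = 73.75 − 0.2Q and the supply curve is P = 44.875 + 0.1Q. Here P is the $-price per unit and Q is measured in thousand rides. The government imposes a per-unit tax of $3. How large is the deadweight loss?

$15 thousand

Competitive equilibrium: 73.75 − 0.2Q = 44.875 + 0.1Q → Q* = 96.25, P* = 54.5.
With the tax, the buyer price exceeds the seller price by 3: (73.75 − 0.2Q) − (44.875 + 0.1Q) = 3 → Q' = 86.25.
ΔQ = 96.25 − 86.25 = 10; the wedge equals the tax, 3.
The triangle = ½ × 10 × 3 = $15 thousand.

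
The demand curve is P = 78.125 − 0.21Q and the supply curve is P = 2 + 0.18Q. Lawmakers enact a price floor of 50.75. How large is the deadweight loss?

819.70

Competitive equilibrium: 78.125 − 0.21Q = 2 + 0.18Q → Q* = 195.1923, P* = 37.1346.
At the floor P = 50.75, quantity demanded = (78.125 − 50.75)/0.21 = 130.3571.
Sellers' marginal cost at Q' = 130.3571: 2 + 0.18·130.3571 = 25.4643.
ΔQ = 195.1923 − 130.3571 = 64.8352; wedge = 50.75 − 25.4643 = 25.2857.
DWL = ½ × 64.8352 × 25.2857 = 819.70.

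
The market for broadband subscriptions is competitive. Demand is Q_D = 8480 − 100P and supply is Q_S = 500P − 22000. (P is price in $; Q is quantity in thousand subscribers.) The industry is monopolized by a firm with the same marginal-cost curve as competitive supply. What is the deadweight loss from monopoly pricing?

In inverse form: demand P = 84.8 − 0.01Q, supply P = 44 + 0.002Q.
Competitive equilibrium: 84.8 − 0.01Q = 44 + 0.002Q → Q* = 3400, P* = 50.8.
Marginal revenue: MR = 84.8 − 0.02Q. Set MR = MC: 84.8 − 0.02Q = 44 + 0.002Q → Q_m = 1854.54545.
Price P_m = 84.8 − 0.01·1854.54545 = 66.25455; MC(Q_m) = 44 + 0.002·1854.54545 = 47.70909.
Competitive Q* = 3400, so ΔQ = 1545.45455; wedge = 66.25455 − 47.70909 = 18.54546.
DWL = ½ × 1545.45455 × 18.54546 = $14330.58 thousand.

$14330.58 thousand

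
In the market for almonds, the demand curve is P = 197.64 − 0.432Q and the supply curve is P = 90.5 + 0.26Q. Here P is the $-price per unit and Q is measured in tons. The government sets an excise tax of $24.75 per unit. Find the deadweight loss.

Competitive equilibrium: 197.64 − 0.432Q = 90.5 + 0.26Q → Q* = 154.8266, P* = 130.7549.
With the tax, the buyer price exceeds the seller price by 24.75: (197.64 − 0.432Q) − (90.5 + 0.26Q) = 24.75 → Q' = 119.0607.
ΔQ = 154.8266 − 119.0607 = 35.7659; the wedge equals the tax, 24.75.
Welfare loss = ½ × 35.7659 × 24.75 = $442.60.

$442.60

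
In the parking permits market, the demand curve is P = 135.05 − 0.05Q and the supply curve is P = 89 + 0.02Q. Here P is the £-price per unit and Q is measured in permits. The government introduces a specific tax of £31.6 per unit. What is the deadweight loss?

Competitive equilibrium: 135.05 − 0.05Q = 89 + 0.02Q → Q* = 657.8571, P* = 102.1571.
With the tax, the buyer price exceeds the seller price by 31.6: (135.05 − 0.05Q) − (89 + 0.02Q) = 31.6 → Q' = 206.4286.
ΔQ = 657.8571 − 206.4286 = 451.4285; the wedge equals the tax, 31.6.
Deadweight loss = ½ × 451.4285 × 31.6 = £7132.57.

£7132.57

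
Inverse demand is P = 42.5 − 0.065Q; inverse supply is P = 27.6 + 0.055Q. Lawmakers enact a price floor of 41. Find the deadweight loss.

613.15

Competitive equilibrium: 42.5 − 0.065Q = 27.6 + 0.055Q → Q* = 124.1667, P* = 34.4292.
At the floor P = 41, quantity demanded = (42.5 − 41)/0.065 = 23.0769.
Sellers' marginal cost at Q' = 23.0769: 27.6 + 0.055·23.0769 = 28.8692.
ΔQ = 124.1667 − 23.0769 = 101.0898; wedge = 41 − 28.8692 = 12.1308.
Deadweight loss = ½ × 101.0898 × 12.1308 = 613.15.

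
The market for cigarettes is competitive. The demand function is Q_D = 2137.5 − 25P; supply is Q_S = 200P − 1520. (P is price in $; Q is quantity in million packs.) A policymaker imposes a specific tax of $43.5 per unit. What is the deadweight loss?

In inverse form: demand P = 85.5 − 0.04Q, supply P = 7.6 + 0.005Q.
Competitive equilibrium: 85.5 − 0.04Q = 7.6 + 0.005Q → Q* = 1731.1111, P* = 16.2556.
With the tax, the buyer price exceeds the seller price by 43.5: (85.5 − 0.04Q) − (7.6 + 0.005Q) = 43.5 → Q' = 764.4444.
ΔQ = 1731.1111 − 764.4444 = 966.6667; the wedge equals the tax, 43.5.
Deadweight loss = ½ × 966.6667 × 43.5 = $21025 million.

$21025 million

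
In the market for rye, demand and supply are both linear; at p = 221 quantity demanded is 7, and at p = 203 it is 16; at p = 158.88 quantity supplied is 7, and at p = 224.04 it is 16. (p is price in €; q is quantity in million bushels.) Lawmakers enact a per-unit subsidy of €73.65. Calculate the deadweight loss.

Demand slope = (203 − 221)/(16 − 7) = −2, so p = 235 − 2q.
Supply slope = (224.04 − 158.88)/(16 − 7) = 7.24, so p = 108.2 + 7.24q.
Competitive equilibrium: 235 − 2q = 108.2 + 7.24q → q* = 13.7229, p* = 207.5541.
The subsidy lowers effective supply by 73.65: p = 34.55 + 7.24q.
New quantity: 235 − 2q = 34.55 + 7.24q → q' = 21.6937.
Overproduction Δq = 21.6937 − 13.7229 = 7.9708; wedge = subsidy = 73.65.
DWL = ½ × 7.9708 × 73.65 = €293.52 million.

€293.52 million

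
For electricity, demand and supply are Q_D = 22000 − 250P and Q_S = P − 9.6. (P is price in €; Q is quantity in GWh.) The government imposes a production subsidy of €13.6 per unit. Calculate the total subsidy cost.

€1246.22

In inverse form: demand P = 88 − 0.004Q, supply P = 9.6 + Q.
Competitive equilibrium: 88 − 0.004Q = 9.6 + Q → Q* = 78.0876, P* = 87.6876.
The subsidy lowers effective supply by 13.6: P = Q − 4.
New quantity: 88 − 0.004Q = Q − 4 → Q' = 91.6335.
Total subsidy cost = 13.6 × 91.6335 = €1246.22.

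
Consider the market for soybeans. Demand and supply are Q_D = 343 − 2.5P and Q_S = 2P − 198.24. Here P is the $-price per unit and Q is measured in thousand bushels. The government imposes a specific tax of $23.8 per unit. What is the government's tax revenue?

In inverse form: demand P = 137.2 − 0.4Q, supply P = 99.12 + 0.5Q.
Competitive equilibrium: 137.2 − 0.4Q = 99.12 + 0.5Q → Q* = 42.3111, P* = 120.2756.
With the tax, the buyer price exceeds the seller price by 23.8: (137.2 − 0.4Q) − (99.12 + 0.5Q) = 23.8 → Q' = 15.8667.
Tax revenue = 23.8 × 15.8667 = $377.63 thousand.

$377.63 thousand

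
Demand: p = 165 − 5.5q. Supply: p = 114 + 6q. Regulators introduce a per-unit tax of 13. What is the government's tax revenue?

42.96

Competitive equilibrium: 165 − 5.5q = 114 + 6q → q* = 4.4348, p* = 140.6087.
With the tax, the buyer price exceeds the seller price by 13: (165 − 5.5q) − (114 + 6q) = 13 → q' = 3.3043.
Tax revenue = 13 × 3.3043 = 42.96.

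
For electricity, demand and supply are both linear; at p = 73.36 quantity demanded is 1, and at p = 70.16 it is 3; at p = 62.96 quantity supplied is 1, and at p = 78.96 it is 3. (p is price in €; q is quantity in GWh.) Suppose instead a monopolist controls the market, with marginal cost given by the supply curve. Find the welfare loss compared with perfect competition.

€0.43

Demand slope = (70.16 − 73.36)/(3 − 1) = −1.6, so p = 74.96 − 1.6q.
Supply slope = (78.96 − 62.96)/(3 − 1) = 8, so p = 54.96 + 8q.
Competitive equilibrium: 74.96 − 1.6q = 54.96 + 8q → q* = 2.0833, p* = 71.6267.
Marginal revenue: MR = 74.96 − 3.2q. Set MR = MC: 74.96 − 3.2q = 54.96 + 8q → q_m = 1.7857.
Price p_m = 74.96 − 1.6·1.7857 = 72.1029; MC(q_m) = 54.96 + 8·1.7857 = 69.2456.
Competitive q* = 2.0833, so Δq = 0.2976; wedge = 72.1029 − 69.2456 = 2.8573.
The triangle = ½ × 0.2976 × 2.8573 = €0.43.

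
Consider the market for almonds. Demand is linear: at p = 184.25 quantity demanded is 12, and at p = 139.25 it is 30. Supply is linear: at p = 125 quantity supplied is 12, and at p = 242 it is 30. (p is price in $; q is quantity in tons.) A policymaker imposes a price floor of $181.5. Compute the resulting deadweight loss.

$135.30

Demand slope = (139.25 − 184.25)/(30 − 12) = −2.5, so p = 214.25 − 2.5q.
Supply slope = (242 − 125)/(30 − 12) = 6.5, so p = 47 + 6.5q.
Competitive equilibrium: 214.25 − 2.5q = 47 + 6.5q → q* = 18.5833, p* = 167.7917.
At the floor p = 181.5, quantity demanded = (214.25 − 181.5)/2.5 = 13.1.
Sellers' marginal cost at q' = 13.1: 47 + 6.5·13.1 = 132.15.
Δq = 18.5833 − 13.1 = 5.4833; wedge = 181.5 − 132.15 = 49.35.
DWL = ½ × 5.4833 × 49.35 = $135.30.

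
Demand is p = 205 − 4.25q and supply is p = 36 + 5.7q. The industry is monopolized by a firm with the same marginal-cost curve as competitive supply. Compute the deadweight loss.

Competitive equilibrium: 205 − 4.25q = 36 + 5.7q → q* = 16.9849, p* = 132.8141.
Marginal revenue: MR = 205 − 8.5q. Set MR = MC: 205 − 8.5q = 36 + 5.7q → q_m = 11.9014.
Price p_m = 205 − 4.25·11.9014 = 154.4191; MC(q_m) = 36 + 5.7·11.9014 = 103.838.
Competitive q* = 16.9849, so Δq = 5.0835; wedge = 154.4191 − 103.838 = 50.5811.
The triangle = ½ × 5.0835 × 50.5811 = 128.56.

128.56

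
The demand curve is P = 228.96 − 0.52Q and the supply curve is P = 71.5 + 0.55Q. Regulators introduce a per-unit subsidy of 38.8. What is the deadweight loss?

703.48

Competitive equilibrium: 228.96 − 0.52Q = 71.5 + 0.55Q → Q* = 147.1589, P* = 152.4374.
The subsidy lowers effective supply by 38.8: P = 32.7 + 0.55Q.
New quantity: 228.96 − 0.52Q = 32.7 + 0.55Q → Q' = 183.4206.
Overproduction ΔQ = 183.4206 − 147.1589 = 36.2617; wedge = subsidy = 38.8.
DWL = ½ × 36.2617 × 38.8 = 703.48.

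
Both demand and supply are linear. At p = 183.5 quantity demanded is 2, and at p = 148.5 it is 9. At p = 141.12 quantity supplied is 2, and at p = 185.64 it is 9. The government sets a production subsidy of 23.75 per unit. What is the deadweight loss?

24.83

Demand slope = (148.5 − 183.5)/(9 − 2) = −5, so p = 193.5 − 5q.
Supply slope = (185.64 − 141.12)/(9 − 2) = 6.36, so p = 128.4 + 6.36q.
Competitive equilibrium: 193.5 − 5q = 128.4 + 6.36q → q* = 5.7306, p* = 164.8468.
The subsidy lowers effective supply by 23.75: p = 104.65 + 6.36q.
New quantity: 193.5 − 5q = 104.65 + 6.36q → q' = 7.8213.
Overproduction Δq = 7.8213 − 5.7306 = 2.0907; wedge = subsidy = 23.75.
Deadweight loss = ½ × 2.0907 × 23.75 = 24.83.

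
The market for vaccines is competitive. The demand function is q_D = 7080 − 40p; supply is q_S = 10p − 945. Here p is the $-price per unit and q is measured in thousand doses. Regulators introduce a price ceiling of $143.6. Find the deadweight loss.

$1785.06 thousand

In inverse form: demand p = 177 − 0.025q, supply p = 94.5 + 0.1q.
Competitive equilibrium: 177 − 0.025q = 94.5 + 0.1q → q* = 660, p* = 160.5.
At the ceiling p = 143.6, quantity supplied = (143.6 − 94.5)/0.1 = 491.
Willingness to pay at q' = 491: 177 − 0.025·491 = 164.725.
Δq = 660 − 491 = 169; wedge = 164.725 − 143.6 = 21.125.
Welfare loss = ½ × 169 × 21.125 = $1785.06 thousand.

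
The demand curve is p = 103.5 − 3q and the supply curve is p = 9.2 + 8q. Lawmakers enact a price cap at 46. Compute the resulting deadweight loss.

Competitive equilibrium: 103.5 − 3q = 9.2 + 8q → q* = 8.5727, p* = 77.7818.
At the ceiling p = 46, quantity supplied = (46 − 9.2)/8 = 4.6.
Willingness to pay at q' = 4.6: 103.5 − 3·4.6 = 89.7.
Δq = 8.5727 − 4.6 = 3.9727; wedge = 89.7 − 46 = 43.7.
Welfare loss = ½ × 3.9727 × 43.7 = 86.80.

86.80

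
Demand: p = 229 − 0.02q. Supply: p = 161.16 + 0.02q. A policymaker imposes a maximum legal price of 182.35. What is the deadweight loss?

8102.645

Competitive equilibrium: 229 − 0.02q = 161.16 + 0.02q → q* = 1696, p* = 195.08.
At the ceiling p = 182.35, quantity supplied = (182.35 − 161.16)/0.02 = 1059.5.
Willingness to pay at q' = 1059.5: 229 − 0.02·1059.5 = 207.81.
Δq = 1696 − 1059.5 = 636.5; wedge = 207.81 − 182.35 = 25.46.
Welfare loss = ½ × 636.5 × 25.46 = 8102.645.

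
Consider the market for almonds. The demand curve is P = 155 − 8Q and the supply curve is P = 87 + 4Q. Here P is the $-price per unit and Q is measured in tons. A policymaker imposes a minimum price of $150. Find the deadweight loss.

$152.51

Competitive equilibrium: 155 − 8Q = 87 + 4Q → Q* = 5.6667, P* = 109.6667.
At the floor P = 150, quantity demanded = (155 − 150)/8 = 0.625.
Sellers' marginal cost at Q' = 0.625: 87 + 4·0.625 = 89.5.
ΔQ = 5.6667 − 0.625 = 5.0417; wedge = 150 − 89.5 = 60.5.
The triangle = ½ × 5.0417 × 60.5 = $152.51.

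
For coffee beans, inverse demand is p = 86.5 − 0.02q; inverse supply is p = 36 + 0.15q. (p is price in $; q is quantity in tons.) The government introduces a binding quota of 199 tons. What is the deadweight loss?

$817.32

Competitive equilibrium: 86.5 − 0.02q = 36 + 0.15q → q* = 297.0588, p* = 80.5588.
At q = 199: demand price = 86.5 − 0.02·199 = 82.52; supply price = 36 + 0.15·199 = 65.85.
Δq = 297.0588 − 199 = 98.0588; wedge = 82.52 − 65.85 = 16.67.
Welfare loss = ½ × 98.0588 × 16.67 = $817.32.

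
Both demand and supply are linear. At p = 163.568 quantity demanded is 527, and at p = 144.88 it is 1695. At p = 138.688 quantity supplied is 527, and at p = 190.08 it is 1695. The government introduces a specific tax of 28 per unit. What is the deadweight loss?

Demand slope = (144.88 − 163.568)/(1695 − 527) = −0.016, so p = 172 − 0.016q.
Supply slope = (190.08 − 138.688)/(1695 − 527) = 0.044, so p = 115.5 + 0.044q.
Competitive equilibrium: 172 − 0.016q = 115.5 + 0.044q → q* = 941.6667, p* = 156.9333.
With the tax, the buyer price exceeds the seller price by 28: (172 − 0.016q) − (115.5 + 0.044q) = 28 → q' = 475.
Δq = 941.6667 − 475 = 466.6667; the wedge equals the tax, 28.
Deadweight loss = ½ × 466.6667 × 28 = 6533.33.

6533.33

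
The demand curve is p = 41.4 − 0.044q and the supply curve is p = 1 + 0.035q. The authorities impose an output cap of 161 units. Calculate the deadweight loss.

4849.61

Competitive equilibrium: 41.4 − 0.044q = 1 + 0.035q → q* = 511.3924, p* = 18.8987.
At q = 161: demand price = 41.4 − 0.044·161 = 34.316; supply price = 1 + 0.035·161 = 6.635.
Δq = 511.3924 − 161 = 350.3924; wedge = 34.316 − 6.635 = 27.681.
Deadweight loss = ½ × 350.3924 × 27.681 = 4849.61.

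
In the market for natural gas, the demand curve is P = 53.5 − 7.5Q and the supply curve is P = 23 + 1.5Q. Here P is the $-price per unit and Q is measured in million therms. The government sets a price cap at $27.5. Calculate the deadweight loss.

Competitive equilibrium: 53.5 − 7.5Q = 23 + 1.5Q → Q* = 3.3889, P* = 28.0833.
At the ceiling P = 27.5, quantity supplied = (27.5 − 23)/1.5 = 3.
Willingness to pay at Q' = 3: 53.5 − 7.5·3 = 31.
ΔQ = 3.3889 − 3 = 0.3889; wedge = 31 − 27.5 = 3.5.
The triangle = ½ × 0.3889 × 3.5 = $0.68 million.

$0.68 million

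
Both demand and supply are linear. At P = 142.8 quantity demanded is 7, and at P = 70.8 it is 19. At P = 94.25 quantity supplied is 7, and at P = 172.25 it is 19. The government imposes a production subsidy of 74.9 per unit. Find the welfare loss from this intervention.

224.40

Demand slope = (70.8 − 142.8)/(19 − 7) = −6, so P = 184.8 − 6Q.
Supply slope = (172.25 − 94.25)/(19 − 7) = 6.5, so P = 48.75 + 6.5Q.
Competitive equilibrium: 184.8 − 6Q = 48.75 + 6.5Q → Q* = 10.884, P* = 119.496.
The subsidy lowers effective supply by 74.9: P = 6.5Q − 26.15.
New quantity: 184.8 − 6Q = 6.5Q − 26.15 → Q' = 16.876.
Overproduction ΔQ = 16.876 − 10.884 = 5.992; wedge = subsidy = 74.9.
Deadweight loss = ½ × 5.992 × 74.9 = 224.40.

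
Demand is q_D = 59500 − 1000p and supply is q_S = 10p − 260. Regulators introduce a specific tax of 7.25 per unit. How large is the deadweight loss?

260.21

In inverse form: demand p = 59.5 − 0.001q, supply p = 26 + 0.1q.
Competitive equilibrium: 59.5 − 0.001q = 26 + 0.1q → q* = 331.6832, p* = 59.1683.
With the tax, the buyer price exceeds the seller price by 7.25: (59.5 − 0.001q) − (26 + 0.1q) = 7.25 → q' = 259.901.
Δq = 331.6832 − 259.901 = 71.7822; the wedge equals the tax, 7.25.
DWL = ½ × 71.7822 × 7.25 = 260.21.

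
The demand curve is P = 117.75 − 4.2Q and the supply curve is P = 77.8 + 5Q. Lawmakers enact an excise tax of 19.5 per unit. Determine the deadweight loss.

20.67

Competitive equilibrium: 117.75 − 4.2Q = 77.8 + 5Q → Q* = 4.3424, P* = 99.512.
With the tax, the buyer price exceeds the seller price by 19.5: (117.75 − 4.2Q) − (77.8 + 5Q) = 19.5 → Q' = 2.2228.
ΔQ = 4.3424 − 2.2228 = 2.1196; the wedge equals the tax, 19.5.
Deadweight loss = ½ × 2.1196 × 19.5 = 20.67.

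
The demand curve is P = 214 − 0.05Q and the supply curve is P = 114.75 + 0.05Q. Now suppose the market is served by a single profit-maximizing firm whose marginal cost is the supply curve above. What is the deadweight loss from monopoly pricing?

Competitive equilibrium: 214 − 0.05Q = 114.75 + 0.05Q → Q* = 992.5, P* = 164.375.
Marginal revenue: MR = 214 − 0.1Q. Set MR = MC: 214 − 0.1Q = 114.75 + 0.05Q → Q_m = 661.666667.
Price P_m = 214 − 0.05·661.666667 = 180.916667; MC(Q_m) = 114.75 + 0.05·661.666667 = 147.833333.
Competitive Q* = 992.5, so ΔQ = 330.833333; wedge = 180.916667 − 147.833333 = 33.083334.
The triangle = ½ × 330.833333 × 33.083334 = 5472.53.

5472.53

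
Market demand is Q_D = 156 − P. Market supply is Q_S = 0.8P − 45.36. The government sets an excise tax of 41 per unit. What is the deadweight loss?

373.56

In inverse form: demand P = 156 − Q, supply P = 56.7 + 1.25Q.
Competitive equilibrium: 156 − Q = 56.7 + 1.25Q → Q* = 44.1333, P* = 111.8667.
With the tax, the buyer price exceeds the seller price by 41: (156 − Q) − (56.7 + 1.25Q) = 41 → Q' = 25.9111.
ΔQ = 44.1333 − 25.9111 = 18.2222; the wedge equals the tax, 41.
DWL = ½ × 18.2222 × 41 = 373.56.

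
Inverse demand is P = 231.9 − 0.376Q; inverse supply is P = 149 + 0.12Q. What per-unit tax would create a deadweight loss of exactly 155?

Competitive equilibrium: 231.9 − 0.376Q = 149 + 0.12Q → Q* = 167.1371, P* = 169.0565.
A tax t gives ΔQ = t/0.496 and wedge t, so DWL = t²/0.992.
t²/0.992 = 155 → t² = 153.76 → t = 12.4.

12.4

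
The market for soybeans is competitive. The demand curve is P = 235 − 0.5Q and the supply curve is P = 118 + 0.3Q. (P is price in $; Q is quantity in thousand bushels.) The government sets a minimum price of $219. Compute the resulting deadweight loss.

$5221.225 thousand

Competitive equilibrium: 235 − 0.5Q = 118 + 0.3Q → Q* = 146.25, P* = 161.875.
At the floor P = 219, quantity demanded = (235 − 219)/0.5 = 32.
Sellers' marginal cost at Q' = 32: 118 + 0.3·32 = 127.6.
ΔQ = 146.25 − 32 = 114.25; wedge = 219 − 127.6 = 91.4.
Welfare loss = ½ × 114.25 × 91.4 = $5221.225 thousand.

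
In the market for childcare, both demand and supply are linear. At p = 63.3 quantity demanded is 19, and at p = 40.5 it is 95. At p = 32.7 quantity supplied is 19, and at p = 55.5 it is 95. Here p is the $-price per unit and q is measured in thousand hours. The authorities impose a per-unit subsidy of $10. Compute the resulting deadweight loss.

$83.33 thousand

Demand slope = (40.5 − 63.3)/(95 − 19) = −0.3, so p = 69 − 0.3q.
Supply slope = (55.5 − 32.7)/(95 − 19) = 0.3, so p = 27 + 0.3q.
Competitive equilibrium: 69 − 0.3q = 27 + 0.3q → q* = 70, p* = 48.
The subsidy lowers effective supply by 10: p = 17 + 0.3q.
New quantity: 69 − 0.3q = 17 + 0.3q → q' = 86.6667.
Overproduction Δq = 86.6667 − 70 = 16.6667; wedge = subsidy = 10.
Welfare loss = ½ × 16.6667 × 10 = $83.33 thousand.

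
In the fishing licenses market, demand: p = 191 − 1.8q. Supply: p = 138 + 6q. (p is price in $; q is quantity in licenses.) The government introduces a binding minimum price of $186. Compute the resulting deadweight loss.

Competitive equilibrium: 191 − 1.8q = 138 + 6q → q* = 6.7949, p* = 178.7692.
At the floor p = 186, quantity demanded = (191 − 186)/1.8 = 2.7778.
Sellers' marginal cost at q' = 2.7778: 138 + 6·2.7778 = 154.6668.
Δq = 6.7949 − 2.7778 = 4.0171; wedge = 186 − 154.6668 = 31.3332.
Deadweight loss = ½ × 4.0171 × 31.3332 = $62.93.

$62.93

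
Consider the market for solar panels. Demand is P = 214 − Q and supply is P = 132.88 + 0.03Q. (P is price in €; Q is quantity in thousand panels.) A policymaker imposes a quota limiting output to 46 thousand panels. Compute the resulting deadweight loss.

Competitive equilibrium: 214 − Q = 132.88 + 0.03Q → Q* = 78.7573, P* = 135.2427.
At Q = 46: demand price = 214 − 1·46 = 168; supply price = 132.88 + 0.03·46 = 134.26.
ΔQ = 78.7573 − 46 = 32.7573; wedge = 168 − 134.26 = 33.74.
Welfare loss = ½ × 32.7573 × 33.74 = €552.62 thousand.

€552.62 thousand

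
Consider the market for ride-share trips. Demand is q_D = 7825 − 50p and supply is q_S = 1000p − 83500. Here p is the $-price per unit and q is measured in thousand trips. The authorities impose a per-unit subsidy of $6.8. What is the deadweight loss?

$1100.95 thousand

In inverse form: demand p = 156.5 − 0.02q, supply p = 83.5 + 0.001q.
Competitive equilibrium: 156.5 − 0.02q = 83.5 + 0.001q → q* = 3476.1905, p* = 86.9762.
The subsidy lowers effective supply by 6.8: p = 76.7 + 0.001q.
New quantity: 156.5 − 0.02q = 76.7 + 0.001q → q' = 3800.
Overproduction Δq = 3800 − 3476.1905 = 323.8095; wedge = subsidy = 6.8.
Welfare loss = ½ × 323.8095 × 6.8 = $1100.95 thousand.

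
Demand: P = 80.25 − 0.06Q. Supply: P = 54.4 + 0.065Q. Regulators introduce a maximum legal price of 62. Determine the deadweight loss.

Competitive equilibrium: 80.25 − 0.06Q = 54.4 + 0.065Q → Q* = 206.8, P* = 67.842.
At the ceiling P = 62, quantity supplied = (62 − 54.4)/0.065 = 116.9231.
Willingness to pay at Q' = 116.9231: 80.25 − 0.06·116.9231 = 73.2346.
ΔQ = 206.8 − 116.9231 = 89.8769; wedge = 73.2346 − 62 = 11.2346.
DWL = ½ × 89.8769 × 11.2346 = 504.87.

504.87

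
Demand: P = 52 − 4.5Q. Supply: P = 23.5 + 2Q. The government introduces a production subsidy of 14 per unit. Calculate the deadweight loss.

15.08

Competitive equilibrium: 52 − 4.5Q = 23.5 + 2Q → Q* = 4.3846, P* = 32.2692.
The subsidy lowers effective supply by 14: P = 9.5 + 2Q.
New quantity: 52 − 4.5Q = 9.5 + 2Q → Q' = 6.5385.
Overproduction ΔQ = 6.5385 − 4.3846 = 2.1539; wedge = subsidy = 14.
DWL = ½ × 2.1539 × 14 = 15.08.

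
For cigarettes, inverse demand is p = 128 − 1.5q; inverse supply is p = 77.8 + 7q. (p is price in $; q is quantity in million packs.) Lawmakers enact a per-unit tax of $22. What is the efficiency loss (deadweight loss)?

Competitive equilibrium: 128 − 1.5q = 77.8 + 7q → q* = 5.9059, p* = 119.1412.
With the tax, the buyer price exceeds the seller price by 22: (128 − 1.5q) − (77.8 + 7q) = 22 → q' = 3.3176.
Δq = 5.9059 − 3.3176 = 2.5883; the wedge equals the tax, 22.
DWL = ½ × 2.5883 × 22 = $28.47 million.

$28.47 million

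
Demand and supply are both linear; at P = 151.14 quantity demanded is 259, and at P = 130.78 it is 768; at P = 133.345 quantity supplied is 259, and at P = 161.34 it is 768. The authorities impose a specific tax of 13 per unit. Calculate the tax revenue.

4023.16

Demand slope = (130.78 − 151.14)/(768 − 259) = −0.04, so P = 161.5 − 0.04Q.
Supply slope = (161.34 − 133.345)/(768 − 259) = 0.055, so P = 119.1 + 0.055Q.
Competitive equilibrium: 161.5 − 0.04Q = 119.1 + 0.055Q → Q* = 446.3158, P* = 143.6474.
With the tax, the buyer price exceeds the seller price by 13: (161.5 − 0.04Q) − (119.1 + 0.055Q) = 13 → Q' = 309.4737.
Tax revenue = 13 × 309.4737 = 4023.16.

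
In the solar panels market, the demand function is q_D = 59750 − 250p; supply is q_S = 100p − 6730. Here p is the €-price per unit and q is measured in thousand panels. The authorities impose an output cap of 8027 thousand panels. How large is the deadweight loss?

In inverse form: demand p = 239 − 0.004q, supply p = 67.3 + 0.01q.
Competitive equilibrium: 239 − 0.004q = 67.3 + 0.01q → q* = 12264.2857, p* = 189.9429.
At q = 8027: demand price = 239 − 0.004·8027 = 206.892; supply price = 67.3 + 0.01·8027 = 147.57.
Δq = 12264.2857 − 8027 = 4237.2857; wedge = 206.892 − 147.57 = 59.322.
Deadweight loss = ½ × 4237.2857 × 59.322 = €125682.13 thousand.

€125682.13 thousand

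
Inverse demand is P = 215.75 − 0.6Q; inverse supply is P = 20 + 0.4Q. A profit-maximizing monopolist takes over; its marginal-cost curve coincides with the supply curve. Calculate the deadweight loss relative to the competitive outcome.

2694.24

Competitive equilibrium: 215.75 − 0.6Q = 20 + 0.4Q → Q* = 195.75, P* = 98.3.
Marginal revenue: MR = 215.75 − 1.2Q. Set MR = MC: 215.75 − 1.2Q = 20 + 0.4Q → Q_m = 122.3438.
Price P_m = 215.75 − 0.6·122.3438 = 142.3437; MC(Q_m) = 20 + 0.4·122.3438 = 68.9375.
Competitive Q* = 195.75, so ΔQ = 73.4062; wedge = 142.3437 − 68.9375 = 73.4062.
Welfare loss = ½ × 73.4062 × 73.4062 = 2694.24.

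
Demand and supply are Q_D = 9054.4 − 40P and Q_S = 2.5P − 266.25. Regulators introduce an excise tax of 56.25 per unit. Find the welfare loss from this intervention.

3722.43

In inverse form: demand P = 226.36 − 0.025Q, supply P = 106.5 + 0.4Q.
Competitive equilibrium: 226.36 − 0.025Q = 106.5 + 0.4Q → Q* = 282.0235, P* = 219.3094.
With the tax, the buyer price exceeds the seller price by 56.25: (226.36 − 0.025Q) − (106.5 + 0.4Q) = 56.25 → Q' = 149.6706.
ΔQ = 282.0235 − 149.6706 = 132.3529; the wedge equals the tax, 56.25.
Welfare loss = ½ × 132.3529 × 56.25 = 3722.43.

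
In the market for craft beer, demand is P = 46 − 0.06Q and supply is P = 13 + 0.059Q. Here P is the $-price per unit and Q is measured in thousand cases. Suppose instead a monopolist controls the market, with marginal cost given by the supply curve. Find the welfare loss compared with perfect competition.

$514.10 thousand

Competitive equilibrium: 46 − 0.06Q = 13 + 0.059Q → Q* = 277.3109, P* = 29.3613.
Marginal revenue: MR = 46 − 0.12Q. Set MR = MC: 46 − 0.12Q = 13 + 0.059Q → Q_m = 184.3575.
Price P_m = 46 − 0.06·184.3575 = 34.9386; MC(Q_m) = 13 + 0.059·184.3575 = 23.8771.
Competitive Q* = 277.3109, so ΔQ = 92.9534; wedge = 34.9386 − 23.8771 = 11.0615.
Welfare loss = ½ × 92.9534 × 11.0615 = $514.10 thousand.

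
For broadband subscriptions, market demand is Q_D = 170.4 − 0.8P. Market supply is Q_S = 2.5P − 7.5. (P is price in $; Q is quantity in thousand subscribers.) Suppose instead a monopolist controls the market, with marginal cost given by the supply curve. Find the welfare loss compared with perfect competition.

$2482.84 thousand

In inverse form: demand P = 213 − 1.25Q, supply P = 3 + 0.4Q.
Competitive equilibrium: 213 − 1.25Q = 3 + 0.4Q → Q* = 127.2727, P* = 53.9091.
Marginal revenue: MR = 213 − 2.5Q. Set MR = MC: 213 − 2.5Q = 3 + 0.4Q → Q_m = 72.4138.
Price P_m = 213 − 1.25·72.4138 = 122.4828; MC(Q_m) = 3 + 0.4·72.4138 = 31.9655.
Competitive Q* = 127.2727, so ΔQ = 54.8589; wedge = 122.4828 − 31.9655 = 90.5173.
DWL = ½ × 54.8589 × 90.5173 = $2482.84 thousand.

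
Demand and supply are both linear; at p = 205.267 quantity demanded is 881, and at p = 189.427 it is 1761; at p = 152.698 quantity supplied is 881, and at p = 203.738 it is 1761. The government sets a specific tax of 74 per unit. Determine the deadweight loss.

Demand slope = (189.427 − 205.267)/(1761 − 881) = −0.018, so p = 221.125 − 0.018q.
Supply slope = (203.738 − 152.698)/(1761 − 881) = 0.058, so p = 101.6 + 0.058q.
Competitive equilibrium: 221.125 − 0.018q = 101.6 + 0.058q → q* = 1572.6974, p* = 192.8164.
With the tax, the buyer price exceeds the seller price by 74: (221.125 − 0.018q) − (101.6 + 0.058q) = 74 → q' = 599.0132.
Δq = 1572.6974 − 599.0132 = 973.6842; the wedge equals the tax, 74.
Welfare loss = ½ × 973.6842 × 74 = 36026.32.

36026.32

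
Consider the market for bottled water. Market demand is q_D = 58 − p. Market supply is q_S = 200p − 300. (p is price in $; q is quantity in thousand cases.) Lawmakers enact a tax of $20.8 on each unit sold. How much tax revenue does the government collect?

In inverse form: demand p = 58 − q, supply p = 1.5 + 0.005q.
Competitive equilibrium: 58 − q = 1.5 + 0.005q → q* = 56.2189, p* = 1.7811.
With the tax, the buyer price exceeds the seller price by 20.8: (58 − q) − (1.5 + 0.005q) = 20.8 → q' = 35.5224.
Tax revenue = 20.8 × 35.5224 = $738.87 thousand.

$738.87 thousand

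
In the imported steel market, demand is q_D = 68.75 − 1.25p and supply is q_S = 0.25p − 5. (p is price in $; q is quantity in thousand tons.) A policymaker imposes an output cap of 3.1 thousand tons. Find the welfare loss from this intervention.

$42.17 thousand

In inverse form: demand p = 55 − 0.8q, supply p = 20 + 4q.
Competitive equilibrium: 55 − 0.8q = 20 + 4q → q* = 7.2917, p* = 49.1667.
At q = 3.1: demand price = 55 − 0.8·3.1 = 52.52; supply price = 20 + 4·3.1 = 32.4.
Δq = 7.2917 − 3.1 = 4.1917; wedge = 52.52 − 32.4 = 20.12.
Deadweight loss = ½ × 4.1917 × 20.12 = $42.17 thousand.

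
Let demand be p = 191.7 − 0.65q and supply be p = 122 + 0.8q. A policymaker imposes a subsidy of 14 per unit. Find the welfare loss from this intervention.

Competitive equilibrium: 191.7 − 0.65q = 122 + 0.8q → q* = 48.069, p* = 160.4552.
The subsidy lowers effective supply by 14: p = 108 + 0.8q.
New quantity: 191.7 − 0.65q = 108 + 0.8q → q' = 57.7241.
Overproduction Δq = 57.7241 − 48.069 = 9.6551; wedge = subsidy = 14.
The triangle = ½ × 9.6551 × 14 = 67.59.

67.59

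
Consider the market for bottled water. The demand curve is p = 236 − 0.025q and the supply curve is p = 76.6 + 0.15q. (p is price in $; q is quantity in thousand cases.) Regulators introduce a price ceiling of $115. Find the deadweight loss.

Competitive equilibrium: 236 − 0.025q = 76.6 + 0.15q → q* = 910.8571, p* = 213.2286.
At the ceiling p = 115, quantity supplied = (115 − 76.6)/0.15 = 256.
Willingness to pay at q' = 256: 236 − 0.025·256 = 229.6.
Δq = 910.8571 − 256 = 654.8571; wedge = 229.6 − 115 = 114.6.
DWL = ½ × 654.8571 × 114.6 = $37523.31 thousand.

$37523.31 thousand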